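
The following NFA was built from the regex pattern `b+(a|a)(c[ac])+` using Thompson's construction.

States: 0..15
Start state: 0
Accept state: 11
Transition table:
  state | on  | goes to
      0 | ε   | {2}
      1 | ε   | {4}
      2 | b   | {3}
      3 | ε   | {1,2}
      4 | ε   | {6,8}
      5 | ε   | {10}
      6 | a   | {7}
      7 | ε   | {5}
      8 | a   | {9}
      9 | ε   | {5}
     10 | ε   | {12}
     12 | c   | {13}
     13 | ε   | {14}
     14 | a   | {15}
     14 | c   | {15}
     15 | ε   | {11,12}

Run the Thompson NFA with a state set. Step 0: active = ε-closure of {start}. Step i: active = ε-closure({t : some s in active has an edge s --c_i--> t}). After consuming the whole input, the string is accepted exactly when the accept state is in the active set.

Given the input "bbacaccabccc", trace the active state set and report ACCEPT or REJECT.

start: ε-closure({0}) = {0,2}
'b' @ 1: {1,2,3,4,6,8}
'b' @ 2: {1,2,3,4,6,8}
'a' @ 3: {5,7,9,10,12}
'c' @ 4: {13,14}
'a' @ 5: {11,12,15}  [accepting]
'c' @ 6: {13,14}
'c' @ 7: {11,12,15}  [accepting]
'a' @ 8: {}  — no active states
rest 'bccc' ignored (set empty)
final: {}; accept 11 not in set

Answer: REJECT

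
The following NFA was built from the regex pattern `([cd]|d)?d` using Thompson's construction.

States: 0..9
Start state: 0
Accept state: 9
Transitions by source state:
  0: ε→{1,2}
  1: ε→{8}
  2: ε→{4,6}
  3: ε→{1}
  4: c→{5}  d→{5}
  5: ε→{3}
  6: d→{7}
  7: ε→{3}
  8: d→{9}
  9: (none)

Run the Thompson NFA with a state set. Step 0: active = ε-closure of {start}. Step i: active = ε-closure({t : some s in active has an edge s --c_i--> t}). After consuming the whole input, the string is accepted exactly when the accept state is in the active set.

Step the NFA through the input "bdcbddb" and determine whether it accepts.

Answer: REJECT

Steps:
initial (ε-close {0}): {0,1,2,4,6,8}
'b' @ 1: {}  — state set empty
rest 'dcbddb' ignored (set empty)
end set {} — state 9 not in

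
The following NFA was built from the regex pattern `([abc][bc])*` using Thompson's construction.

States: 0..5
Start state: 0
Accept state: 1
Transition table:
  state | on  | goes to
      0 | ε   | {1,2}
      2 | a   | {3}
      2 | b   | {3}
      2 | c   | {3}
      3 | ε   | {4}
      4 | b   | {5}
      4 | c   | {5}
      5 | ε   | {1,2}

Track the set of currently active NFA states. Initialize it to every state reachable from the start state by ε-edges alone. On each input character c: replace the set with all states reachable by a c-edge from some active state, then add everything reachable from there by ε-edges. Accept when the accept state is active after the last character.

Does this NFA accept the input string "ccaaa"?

Answer: REJECT

Steps:
start: ε-closure({0}) = {0,1,2}
'c' @ 1: {3,4}
'c' @ 2: {1,2,5}  [accepting]
'a' @ 3: {3,4}
'a' @ 4: {}  — no active states
rest 'a' ignored (set empty)
end set {} — state 1 not in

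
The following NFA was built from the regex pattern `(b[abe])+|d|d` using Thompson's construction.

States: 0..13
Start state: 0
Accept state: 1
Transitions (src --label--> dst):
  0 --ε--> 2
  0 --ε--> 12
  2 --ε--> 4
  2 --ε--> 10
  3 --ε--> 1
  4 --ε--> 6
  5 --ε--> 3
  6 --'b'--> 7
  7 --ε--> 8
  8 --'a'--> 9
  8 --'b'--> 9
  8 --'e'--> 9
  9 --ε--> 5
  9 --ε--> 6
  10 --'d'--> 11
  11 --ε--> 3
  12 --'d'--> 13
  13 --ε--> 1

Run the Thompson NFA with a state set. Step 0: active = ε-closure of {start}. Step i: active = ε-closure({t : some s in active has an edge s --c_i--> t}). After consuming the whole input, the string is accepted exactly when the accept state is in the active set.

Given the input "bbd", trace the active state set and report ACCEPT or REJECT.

Answer: REJECT

Trace:
S₀ = ε-closure({0}) = {0,2,4,6,10,12}
'b' @ 1: {7,8}
'b' @ 2: {1,3,5,6,9}  [accepting]
'd' @ 3: {}  — no active states
end set {} — state 1 not in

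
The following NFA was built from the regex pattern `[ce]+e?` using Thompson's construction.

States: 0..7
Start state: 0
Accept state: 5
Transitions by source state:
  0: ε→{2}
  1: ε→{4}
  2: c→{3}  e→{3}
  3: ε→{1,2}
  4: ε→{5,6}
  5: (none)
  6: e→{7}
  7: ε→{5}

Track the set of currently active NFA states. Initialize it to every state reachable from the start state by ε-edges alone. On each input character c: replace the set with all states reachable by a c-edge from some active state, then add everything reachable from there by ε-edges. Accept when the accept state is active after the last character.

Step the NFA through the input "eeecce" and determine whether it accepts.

S₀ = ε-closure({0}) = {0,2}
'e' @ 1: {1,2,3,4,5,6}  (accept∈set)
'e' @ 2: {1,2,3,4,5,6,7}  (accept∈set)
'e' @ 3: {1,2,3,4,5,6,7}  (accept∈set)
'c' @ 4: {1,2,3,4,5,6}  (accept∈set)
'c' @ 5: {1,2,3,4,5,6}  (accept∈set)
'e' @ 6: {1,2,3,4,5,6,7}  (accept∈set)
final: {1,2,3,4,5,6,7}; accept 5 in set

Answer: ACCEPT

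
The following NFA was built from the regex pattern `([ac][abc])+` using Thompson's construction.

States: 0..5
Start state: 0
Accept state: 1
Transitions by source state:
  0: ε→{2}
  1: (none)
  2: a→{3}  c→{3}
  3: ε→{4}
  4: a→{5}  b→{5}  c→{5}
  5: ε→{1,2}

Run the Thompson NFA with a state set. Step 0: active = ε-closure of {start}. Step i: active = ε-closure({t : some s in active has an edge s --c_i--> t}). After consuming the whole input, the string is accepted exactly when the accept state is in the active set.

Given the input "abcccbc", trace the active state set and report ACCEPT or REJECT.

Answer: REJECT

Derivation:
S₀ = ε-closure({0}) = {0,2}
'a' @ 1: {3,4}
'b' @ 2: {1,2,5}  ✓accept
'c' @ 3: {3,4}
'c' @ 4: {1,2,5}  ✓accept
'c' @ 5: {3,4}
'b' @ 6: {1,2,5}  ✓accept
'c' @ 7: {3,4}
after full input: {3,4}  (accept=1 not in)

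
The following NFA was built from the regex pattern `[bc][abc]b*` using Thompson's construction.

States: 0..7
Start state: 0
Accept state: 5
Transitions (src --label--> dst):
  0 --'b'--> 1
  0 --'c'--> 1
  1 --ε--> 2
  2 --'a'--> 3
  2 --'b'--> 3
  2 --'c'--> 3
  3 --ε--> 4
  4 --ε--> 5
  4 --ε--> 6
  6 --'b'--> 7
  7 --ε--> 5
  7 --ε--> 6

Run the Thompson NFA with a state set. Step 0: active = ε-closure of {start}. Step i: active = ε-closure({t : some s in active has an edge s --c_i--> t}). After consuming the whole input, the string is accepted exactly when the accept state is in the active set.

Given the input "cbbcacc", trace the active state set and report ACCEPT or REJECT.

Answer: REJECT

Derivation:
start: ε-closure({0}) = {0}
'c' @ 1: {1,2}
'b' @ 2: {3,4,5,6}  (accept∈set)
'b' @ 3: {5,6,7}  (accept∈set)
'c' @ 4: {}  — no active states
rest 'acc' ignored (set empty)
after full input: {}  (accept=5 not in)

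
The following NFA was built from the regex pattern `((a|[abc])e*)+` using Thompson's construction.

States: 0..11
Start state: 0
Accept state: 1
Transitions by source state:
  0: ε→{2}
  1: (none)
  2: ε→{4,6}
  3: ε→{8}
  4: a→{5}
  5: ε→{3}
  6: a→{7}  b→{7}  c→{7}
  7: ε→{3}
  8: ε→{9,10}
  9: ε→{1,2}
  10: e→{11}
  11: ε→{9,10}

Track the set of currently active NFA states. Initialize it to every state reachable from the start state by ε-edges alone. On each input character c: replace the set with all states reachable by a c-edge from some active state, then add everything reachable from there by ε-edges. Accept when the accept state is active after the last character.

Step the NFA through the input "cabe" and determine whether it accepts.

S₀ = ε-closure({0}) = {0,2,4,6}
'c' @ 1: {1,2,3,4,6,7,8,9,10}  (accept∈set)
'a' @ 2: {1,2,3,4,5,6,7,8,9,10}  (accept∈set)
'b' @ 3: {1,2,3,4,6,7,8,9,10}  (accept∈set)
'e' @ 4: {1,2,4,6,9,10,11}  (accept∈set)
final: {1,2,4,6,9,10,11}; accept 1 in set

Answer: ACCEPT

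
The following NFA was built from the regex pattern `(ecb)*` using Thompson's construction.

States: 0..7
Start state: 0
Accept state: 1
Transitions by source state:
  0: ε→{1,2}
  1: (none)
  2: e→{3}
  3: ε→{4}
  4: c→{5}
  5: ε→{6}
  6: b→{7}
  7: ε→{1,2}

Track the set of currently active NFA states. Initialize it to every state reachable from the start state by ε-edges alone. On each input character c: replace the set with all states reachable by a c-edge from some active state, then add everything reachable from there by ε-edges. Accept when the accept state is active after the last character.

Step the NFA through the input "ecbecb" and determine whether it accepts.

Answer: ACCEPT

Steps:
start: ε-closure({0}) = {0,1,2}
'e' @ 1: {3,4}
'c' @ 2: {5,6}
'b' @ 3: {1,2,7}  [accepting]
'e' @ 4: {3,4}
'c' @ 5: {5,6}
'b' @ 6: {1,2,7}  [accepting]
final: {1,2,7}; accept 1 in set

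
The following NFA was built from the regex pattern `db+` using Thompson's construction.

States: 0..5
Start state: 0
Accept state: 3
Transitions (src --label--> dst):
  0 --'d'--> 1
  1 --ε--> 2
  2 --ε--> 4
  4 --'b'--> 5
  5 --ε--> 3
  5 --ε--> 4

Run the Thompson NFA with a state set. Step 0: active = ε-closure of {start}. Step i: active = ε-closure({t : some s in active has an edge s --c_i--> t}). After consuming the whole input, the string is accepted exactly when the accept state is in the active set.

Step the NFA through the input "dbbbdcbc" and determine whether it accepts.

S₀ = ε-closure({0}) = {0}
'd' @ 1: {1,2,4}
'b' @ 2: {3,4,5}  [accepting]
'b' @ 3: {3,4,5}  [accepting]
'b' @ 4: {3,4,5}  [accepting]
'd' @ 5: {}  — dead — no transitions
rest 'cbc' ignored (set empty)
after full input: {}  (accept=3 not in)

Answer: REJECT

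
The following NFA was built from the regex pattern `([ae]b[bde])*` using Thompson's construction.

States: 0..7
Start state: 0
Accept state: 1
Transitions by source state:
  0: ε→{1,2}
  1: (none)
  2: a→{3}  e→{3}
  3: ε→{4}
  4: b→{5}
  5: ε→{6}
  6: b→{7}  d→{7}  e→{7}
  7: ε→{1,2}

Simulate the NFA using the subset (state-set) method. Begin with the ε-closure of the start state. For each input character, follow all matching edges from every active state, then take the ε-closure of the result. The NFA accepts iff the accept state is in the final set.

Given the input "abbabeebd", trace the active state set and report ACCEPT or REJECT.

S₀ = ε-closure({0}) = {0,1,2}
'a' @ 1: {3,4}
'b' @ 2: {5,6}
'b' @ 3: {1,2,7}  ✓accept
'a' @ 4: {3,4}
'b' @ 5: {5,6}
'e' @ 6: {1,2,7}  ✓accept
'e' @ 7: {3,4}
'b' @ 8: {5,6}
'd' @ 9: {1,2,7}  ✓accept
end set {1,2,7} — state 1 in

Answer: ACCEPT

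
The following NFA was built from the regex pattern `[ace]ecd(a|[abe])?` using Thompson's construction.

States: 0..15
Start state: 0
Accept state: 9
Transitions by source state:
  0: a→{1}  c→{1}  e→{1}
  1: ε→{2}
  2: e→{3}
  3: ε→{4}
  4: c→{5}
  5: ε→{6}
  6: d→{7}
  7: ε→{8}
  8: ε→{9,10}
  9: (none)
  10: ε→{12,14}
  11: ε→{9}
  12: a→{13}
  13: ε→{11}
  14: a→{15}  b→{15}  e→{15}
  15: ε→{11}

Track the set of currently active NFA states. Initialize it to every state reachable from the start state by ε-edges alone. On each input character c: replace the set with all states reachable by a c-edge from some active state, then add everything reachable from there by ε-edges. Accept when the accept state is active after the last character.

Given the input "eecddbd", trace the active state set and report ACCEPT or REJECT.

start: ε-closure({0}) = {0}
'e' @ 1: {1,2}
'e' @ 2: {3,4}
'c' @ 3: {5,6}
'd' @ 4: {7,8,9,10,12,14}  [accepting]
'd' @ 5: {}  — state set empty
rest 'bd' ignored (set empty)
after full input: {}  (accept=9 not in)

Answer: REJECT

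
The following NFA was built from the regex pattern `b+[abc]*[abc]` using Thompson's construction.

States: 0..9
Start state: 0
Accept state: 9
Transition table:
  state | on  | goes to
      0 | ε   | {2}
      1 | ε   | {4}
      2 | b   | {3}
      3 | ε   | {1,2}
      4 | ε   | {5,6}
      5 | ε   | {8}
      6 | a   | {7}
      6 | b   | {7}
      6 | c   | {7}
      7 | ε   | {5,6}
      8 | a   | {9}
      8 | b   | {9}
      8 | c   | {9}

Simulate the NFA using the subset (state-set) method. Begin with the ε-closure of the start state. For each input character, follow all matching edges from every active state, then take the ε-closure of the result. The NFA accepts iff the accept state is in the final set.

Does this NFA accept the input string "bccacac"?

Answer: ACCEPT

Steps:
S₀ = ε-closure({0}) = {0,2}
'b' @ 1: {1,2,3,4,5,6,8}
'c' @ 2: {5,6,7,8,9}  ✓accept
'c' @ 3: {5,6,7,8,9}  ✓accept
'a' @ 4: {5,6,7,8,9}  ✓accept
'c' @ 5: {5,6,7,8,9}  ✓accept
'a' @ 6: {5,6,7,8,9}  ✓accept
'c' @ 7: {5,6,7,8,9}  ✓accept
after full input: {5,6,7,8,9}  (accept=9 in)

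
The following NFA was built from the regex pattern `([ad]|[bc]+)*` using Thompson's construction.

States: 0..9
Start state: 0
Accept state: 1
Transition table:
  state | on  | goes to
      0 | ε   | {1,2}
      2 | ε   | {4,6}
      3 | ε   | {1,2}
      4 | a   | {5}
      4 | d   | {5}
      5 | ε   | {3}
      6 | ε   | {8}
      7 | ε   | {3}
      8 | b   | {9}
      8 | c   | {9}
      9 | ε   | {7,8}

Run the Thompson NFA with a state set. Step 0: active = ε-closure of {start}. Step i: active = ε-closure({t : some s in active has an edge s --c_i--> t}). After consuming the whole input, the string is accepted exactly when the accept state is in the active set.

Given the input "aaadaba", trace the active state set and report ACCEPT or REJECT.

initial (ε-close {0}): {0,1,2,4,6,8}
'a' @ 1: {1,2,3,4,5,6,8}  [accepting]
'a' @ 2: {1,2,3,4,5,6,8}  [accepting]
'a' @ 3: {1,2,3,4,5,6,8}  [accepting]
'd' @ 4: {1,2,3,4,5,6,8}  [accepting]
'a' @ 5: {1,2,3,4,5,6,8}  [accepting]
'b' @ 6: {1,2,3,4,6,7,8,9}  [accepting]
'a' @ 7: {1,2,3,4,5,6,8}  [accepting]
after full input: {1,2,3,4,5,6,8}  (accept=1 in)

Answer: ACCEPT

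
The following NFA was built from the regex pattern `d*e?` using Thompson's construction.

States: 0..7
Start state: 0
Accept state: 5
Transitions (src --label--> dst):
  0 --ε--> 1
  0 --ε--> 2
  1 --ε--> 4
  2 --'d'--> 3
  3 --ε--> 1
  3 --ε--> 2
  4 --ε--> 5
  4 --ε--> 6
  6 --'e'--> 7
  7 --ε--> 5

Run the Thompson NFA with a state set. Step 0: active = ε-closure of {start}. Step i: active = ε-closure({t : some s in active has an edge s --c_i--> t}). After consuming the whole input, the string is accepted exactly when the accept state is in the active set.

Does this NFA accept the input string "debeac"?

Answer: REJECT

Trace:
start: ε-closure({0}) = {0,1,2,4,5,6}
'd' @ 1: {1,2,3,4,5,6}  ✓accept
'e' @ 2: {5,7}  ✓accept
'b' @ 3: {}  — no active states
rest 'eac' ignored (set empty)
after full input: {}  (accept=5 not in)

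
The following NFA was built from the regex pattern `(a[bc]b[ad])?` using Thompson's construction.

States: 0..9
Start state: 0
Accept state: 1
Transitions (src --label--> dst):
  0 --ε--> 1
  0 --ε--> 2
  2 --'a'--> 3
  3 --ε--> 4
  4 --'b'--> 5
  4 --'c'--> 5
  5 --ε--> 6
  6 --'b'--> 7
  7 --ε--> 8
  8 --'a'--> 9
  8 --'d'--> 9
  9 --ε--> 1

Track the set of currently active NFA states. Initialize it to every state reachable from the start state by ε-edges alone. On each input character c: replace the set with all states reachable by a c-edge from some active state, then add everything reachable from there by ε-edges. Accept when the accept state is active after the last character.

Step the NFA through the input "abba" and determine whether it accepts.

Answer: ACCEPT

Steps:
S₀ = ε-closure({0}) = {0,1,2}
'a' @ 1: {3,4}
'b' @ 2: {5,6}
'b' @ 3: {7,8}
'a' @ 4: {1,9}  (accept∈set)
final: {1,9}; accept 1 in set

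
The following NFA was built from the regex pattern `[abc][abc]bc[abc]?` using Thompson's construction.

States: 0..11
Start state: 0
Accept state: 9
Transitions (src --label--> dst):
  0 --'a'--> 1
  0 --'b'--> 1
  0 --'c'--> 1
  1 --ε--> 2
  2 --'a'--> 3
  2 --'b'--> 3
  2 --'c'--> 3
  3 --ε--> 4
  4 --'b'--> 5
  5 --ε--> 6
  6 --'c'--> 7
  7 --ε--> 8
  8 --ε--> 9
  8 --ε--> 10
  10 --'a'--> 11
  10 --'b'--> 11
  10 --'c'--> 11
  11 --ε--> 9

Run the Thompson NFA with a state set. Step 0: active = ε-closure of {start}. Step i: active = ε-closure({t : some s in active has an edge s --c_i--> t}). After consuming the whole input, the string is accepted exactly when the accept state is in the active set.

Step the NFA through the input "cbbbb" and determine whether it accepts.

Answer: REJECT

Derivation:
S₀ = ε-closure({0}) = {0}
'c' @ 1: {1,2}
'b' @ 2: {3,4}
'b' @ 3: {5,6}
'b' @ 4: {}  — dead — no transitions
rest 'b' ignored (set empty)
after full input: {}  (accept=9 not in)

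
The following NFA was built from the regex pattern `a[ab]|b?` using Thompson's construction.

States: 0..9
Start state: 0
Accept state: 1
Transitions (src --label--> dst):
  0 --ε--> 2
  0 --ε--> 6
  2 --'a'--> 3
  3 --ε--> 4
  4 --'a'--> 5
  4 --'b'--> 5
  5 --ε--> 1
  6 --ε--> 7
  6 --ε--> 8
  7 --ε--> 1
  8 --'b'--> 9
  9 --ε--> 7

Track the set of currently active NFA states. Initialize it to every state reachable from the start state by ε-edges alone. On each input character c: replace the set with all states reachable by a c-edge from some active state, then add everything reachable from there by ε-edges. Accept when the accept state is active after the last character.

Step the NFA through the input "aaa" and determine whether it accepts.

Answer: REJECT

Steps:
S₀ = ε-closure({0}) = {0,1,2,6,7,8}
'a' @ 1: {3,4}
'a' @ 2: {1,5}  [accepting]
'a' @ 3: {}  — no active states
after full input: {}  (accept=1 not in)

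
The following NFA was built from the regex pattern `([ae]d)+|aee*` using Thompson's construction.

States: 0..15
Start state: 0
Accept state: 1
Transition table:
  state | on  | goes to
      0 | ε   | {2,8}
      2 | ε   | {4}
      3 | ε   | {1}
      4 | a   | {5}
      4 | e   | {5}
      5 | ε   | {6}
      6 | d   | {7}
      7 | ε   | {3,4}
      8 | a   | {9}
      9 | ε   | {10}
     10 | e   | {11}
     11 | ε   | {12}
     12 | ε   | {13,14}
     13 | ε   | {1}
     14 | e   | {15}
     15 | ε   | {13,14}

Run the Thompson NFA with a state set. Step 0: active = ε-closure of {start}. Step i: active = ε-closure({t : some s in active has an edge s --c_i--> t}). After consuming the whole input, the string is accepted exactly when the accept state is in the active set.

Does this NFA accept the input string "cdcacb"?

Answer: REJECT

Trace:
S₀ = ε-closure({0}) = {0,2,4,8}
'c' @ 1: {}  — dead — no transitions
rest 'dcacb' ignored (set empty)
end set {} — state 1 not in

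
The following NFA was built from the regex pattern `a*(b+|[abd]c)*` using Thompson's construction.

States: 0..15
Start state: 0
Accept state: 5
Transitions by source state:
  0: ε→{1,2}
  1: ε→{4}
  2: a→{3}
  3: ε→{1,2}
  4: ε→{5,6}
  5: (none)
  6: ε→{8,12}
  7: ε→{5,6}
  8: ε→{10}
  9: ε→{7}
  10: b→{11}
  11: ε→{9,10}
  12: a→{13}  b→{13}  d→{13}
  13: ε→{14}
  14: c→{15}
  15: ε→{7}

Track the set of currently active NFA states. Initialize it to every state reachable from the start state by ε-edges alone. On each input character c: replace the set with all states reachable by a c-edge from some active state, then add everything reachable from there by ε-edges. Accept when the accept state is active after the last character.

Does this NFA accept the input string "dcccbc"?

Answer: REJECT

Steps:
start: ε-closure({0}) = {0,1,2,4,5,6,8,10,12}
'd' @ 1: {13,14}
'c' @ 2: {5,6,7,8,10,12,15}  (accept∈set)
'c' @ 3: {}  — dead — no transitions
rest 'cbc' ignored (set empty)
after full input: {}  (accept=5 not in)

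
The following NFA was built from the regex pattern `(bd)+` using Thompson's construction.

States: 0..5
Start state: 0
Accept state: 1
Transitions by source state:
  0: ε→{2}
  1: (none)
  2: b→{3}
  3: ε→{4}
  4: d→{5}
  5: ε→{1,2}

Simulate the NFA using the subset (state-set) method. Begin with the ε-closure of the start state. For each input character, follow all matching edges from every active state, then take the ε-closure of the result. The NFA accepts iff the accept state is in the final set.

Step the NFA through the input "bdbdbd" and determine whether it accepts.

initial (ε-close {0}): {0,2}
'b' @ 1: {3,4}
'd' @ 2: {1,2,5}  ✓accept
'b' @ 3: {3,4}
'd' @ 4: {1,2,5}  ✓accept
'b' @ 5: {3,4}
'd' @ 6: {1,2,5}  ✓accept
final: {1,2,5}; accept 1 in set

Answer: ACCEPT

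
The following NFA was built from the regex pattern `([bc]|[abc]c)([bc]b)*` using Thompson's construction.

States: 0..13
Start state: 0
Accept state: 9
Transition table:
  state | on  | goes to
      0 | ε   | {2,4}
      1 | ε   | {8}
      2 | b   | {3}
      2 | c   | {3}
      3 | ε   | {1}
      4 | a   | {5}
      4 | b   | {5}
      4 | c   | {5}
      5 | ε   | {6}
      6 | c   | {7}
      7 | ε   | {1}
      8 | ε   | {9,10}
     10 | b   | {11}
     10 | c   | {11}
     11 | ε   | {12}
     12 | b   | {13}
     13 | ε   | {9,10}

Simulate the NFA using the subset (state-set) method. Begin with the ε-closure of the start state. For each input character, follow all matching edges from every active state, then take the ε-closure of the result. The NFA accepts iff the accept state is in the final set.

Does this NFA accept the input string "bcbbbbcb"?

Answer: ACCEPT

Trace:
S₀ = ε-closure({0}) = {0,2,4}
'b' @ 1: {1,3,5,6,8,9,10}  (accept∈set)
'c' @ 2: {1,7,8,9,10,11,12}  (accept∈set)
'b' @ 3: {9,10,11,12,13}  (accept∈set)
'b' @ 4: {9,10,11,12,13}  (accept∈set)
'b' @ 5: {9,10,11,12,13}  (accept∈set)
'b' @ 6: {9,10,11,12,13}  (accept∈set)
'c' @ 7: {11,12}
'b' @ 8: {9,10,13}  (accept∈set)
final: {9,10,13}; accept 9 in set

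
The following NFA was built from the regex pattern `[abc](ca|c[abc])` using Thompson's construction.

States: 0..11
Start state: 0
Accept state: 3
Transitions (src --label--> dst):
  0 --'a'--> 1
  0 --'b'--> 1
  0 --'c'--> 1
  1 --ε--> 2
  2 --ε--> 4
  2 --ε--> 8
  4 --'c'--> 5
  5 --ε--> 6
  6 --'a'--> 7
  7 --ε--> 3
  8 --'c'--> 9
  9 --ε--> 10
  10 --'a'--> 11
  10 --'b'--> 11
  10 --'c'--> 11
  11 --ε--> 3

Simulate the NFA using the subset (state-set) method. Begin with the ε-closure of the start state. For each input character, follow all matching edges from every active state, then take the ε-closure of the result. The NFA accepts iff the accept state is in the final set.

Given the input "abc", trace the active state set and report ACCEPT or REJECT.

Answer: REJECT

Trace:
start: ε-closure({0}) = {0}
'a' @ 1: {1,2,4,8}
'b' @ 2: {}  — state set empty
rest 'c' ignored (set empty)
end set {} — state 3 not in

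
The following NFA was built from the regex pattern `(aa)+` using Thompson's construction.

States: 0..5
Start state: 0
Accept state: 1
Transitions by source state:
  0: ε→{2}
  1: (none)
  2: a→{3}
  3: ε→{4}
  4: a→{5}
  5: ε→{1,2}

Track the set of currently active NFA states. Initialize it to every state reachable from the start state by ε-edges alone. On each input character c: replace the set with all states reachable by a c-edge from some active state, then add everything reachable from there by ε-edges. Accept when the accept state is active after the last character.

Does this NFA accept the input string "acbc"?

initial (ε-close {0}): {0,2}
'a' @ 1: {3,4}
'c' @ 2: {}  — no active states
rest 'bc' ignored (set empty)
final: {}; accept 1 not in set

Answer: REJECT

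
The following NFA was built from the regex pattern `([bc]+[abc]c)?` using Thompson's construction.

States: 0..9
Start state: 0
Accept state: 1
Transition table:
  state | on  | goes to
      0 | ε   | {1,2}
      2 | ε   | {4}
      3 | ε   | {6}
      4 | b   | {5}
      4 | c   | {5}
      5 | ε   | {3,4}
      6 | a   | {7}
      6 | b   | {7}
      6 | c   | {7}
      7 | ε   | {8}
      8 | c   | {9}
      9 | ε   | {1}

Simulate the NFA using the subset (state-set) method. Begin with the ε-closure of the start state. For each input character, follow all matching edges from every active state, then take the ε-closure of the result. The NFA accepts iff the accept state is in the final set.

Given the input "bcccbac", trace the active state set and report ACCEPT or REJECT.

Answer: ACCEPT

Trace:
start: ε-closure({0}) = {0,1,2,4}
'b' @ 1: {3,4,5,6}
'c' @ 2: {3,4,5,6,7,8}
'c' @ 3: {1,3,4,5,6,7,8,9}  (accept∈set)
'c' @ 4: {1,3,4,5,6,7,8,9}  (accept∈set)
'b' @ 5: {3,4,5,6,7,8}
'a' @ 6: {7,8}
'c' @ 7: {1,9}  (accept∈set)
after full input: {1,9}  (accept=1 in)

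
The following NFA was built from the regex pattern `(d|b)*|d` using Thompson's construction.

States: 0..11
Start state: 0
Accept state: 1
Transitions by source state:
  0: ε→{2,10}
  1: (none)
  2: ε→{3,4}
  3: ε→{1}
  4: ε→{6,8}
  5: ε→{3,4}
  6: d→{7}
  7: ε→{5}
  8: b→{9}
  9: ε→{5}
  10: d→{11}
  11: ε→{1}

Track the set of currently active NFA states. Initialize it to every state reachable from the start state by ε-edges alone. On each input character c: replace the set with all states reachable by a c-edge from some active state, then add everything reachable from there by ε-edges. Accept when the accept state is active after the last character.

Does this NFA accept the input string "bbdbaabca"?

Answer: REJECT

Derivation:
start: ε-closure({0}) = {0,1,2,3,4,6,8,10}
'b' @ 1: {1,3,4,5,6,8,9}  [accepting]
'b' @ 2: {1,3,4,5,6,8,9}  [accepting]
'd' @ 3: {1,3,4,5,6,7,8}  [accepting]
'b' @ 4: {1,3,4,5,6,8,9}  [accepting]
'a' @ 5: {}  — state set empty
rest 'abca' ignored (set empty)
after full input: {}  (accept=1 not in)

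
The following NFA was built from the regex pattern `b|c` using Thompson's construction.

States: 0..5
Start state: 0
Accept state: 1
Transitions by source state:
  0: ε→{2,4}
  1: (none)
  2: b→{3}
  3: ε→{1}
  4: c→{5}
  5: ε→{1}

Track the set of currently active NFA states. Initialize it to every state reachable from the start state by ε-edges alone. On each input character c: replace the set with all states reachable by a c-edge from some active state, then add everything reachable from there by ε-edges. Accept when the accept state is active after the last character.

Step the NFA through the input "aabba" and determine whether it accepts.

Answer: REJECT

Steps:
S₀ = ε-closure({0}) = {0,2,4}
'a' @ 1: {}  — dead — no transitions
rest 'abba' ignored (set empty)
final: {}; accept 1 not in set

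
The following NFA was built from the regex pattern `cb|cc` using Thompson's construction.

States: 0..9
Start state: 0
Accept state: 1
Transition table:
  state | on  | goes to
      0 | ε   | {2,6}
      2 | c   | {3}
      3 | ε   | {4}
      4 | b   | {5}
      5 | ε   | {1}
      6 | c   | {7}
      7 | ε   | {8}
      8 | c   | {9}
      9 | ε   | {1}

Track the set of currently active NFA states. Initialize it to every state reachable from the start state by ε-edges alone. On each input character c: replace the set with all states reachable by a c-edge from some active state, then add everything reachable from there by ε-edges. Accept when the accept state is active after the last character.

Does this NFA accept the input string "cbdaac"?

initial (ε-close {0}): {0,2,6}
'c' @ 1: {3,4,7,8}
'b' @ 2: {1,5}  [accepting]
'd' @ 3: {}  — state set empty
rest 'aac' ignored (set empty)
final: {}; accept 1 not in set

Answer: REJECT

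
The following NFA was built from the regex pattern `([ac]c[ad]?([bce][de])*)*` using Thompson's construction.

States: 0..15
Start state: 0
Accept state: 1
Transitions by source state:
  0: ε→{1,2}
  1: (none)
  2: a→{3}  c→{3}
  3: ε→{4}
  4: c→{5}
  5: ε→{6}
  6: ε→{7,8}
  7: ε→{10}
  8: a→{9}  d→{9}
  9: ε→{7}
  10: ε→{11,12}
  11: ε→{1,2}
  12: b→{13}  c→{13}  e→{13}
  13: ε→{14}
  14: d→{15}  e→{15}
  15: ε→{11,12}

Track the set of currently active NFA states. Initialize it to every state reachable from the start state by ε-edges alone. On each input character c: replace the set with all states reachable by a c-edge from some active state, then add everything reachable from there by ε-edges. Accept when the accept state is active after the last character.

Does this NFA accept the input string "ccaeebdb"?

Answer: REJECT

Derivation:
initial (ε-close {0}): {0,1,2}
'c' @ 1: {3,4}
'c' @ 2: {1,2,5,6,7,8,10,11,12}  ✓accept
'a' @ 3: {1,2,3,4,7,9,10,11,12}  ✓accept
'e' @ 4: {13,14}
'e' @ 5: {1,2,11,12,15}  ✓accept
'b' @ 6: {13,14}
'd' @ 7: {1,2,11,12,15}  ✓accept
'b' @ 8: {13,14}
after full input: {13,14}  (accept=1 not in)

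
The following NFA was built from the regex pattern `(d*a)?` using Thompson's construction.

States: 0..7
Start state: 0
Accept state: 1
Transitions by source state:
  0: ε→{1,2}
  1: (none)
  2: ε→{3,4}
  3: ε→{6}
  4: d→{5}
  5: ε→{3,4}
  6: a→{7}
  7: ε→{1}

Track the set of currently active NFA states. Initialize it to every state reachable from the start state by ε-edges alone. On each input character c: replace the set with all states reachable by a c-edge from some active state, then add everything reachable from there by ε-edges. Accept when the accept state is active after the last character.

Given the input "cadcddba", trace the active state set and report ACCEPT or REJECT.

start: ε-closure({0}) = {0,1,2,3,4,6}
'c' @ 1: {}  — no active states
rest 'adcddba' ignored (set empty)
end set {} — state 1 not in

Answer: REJECT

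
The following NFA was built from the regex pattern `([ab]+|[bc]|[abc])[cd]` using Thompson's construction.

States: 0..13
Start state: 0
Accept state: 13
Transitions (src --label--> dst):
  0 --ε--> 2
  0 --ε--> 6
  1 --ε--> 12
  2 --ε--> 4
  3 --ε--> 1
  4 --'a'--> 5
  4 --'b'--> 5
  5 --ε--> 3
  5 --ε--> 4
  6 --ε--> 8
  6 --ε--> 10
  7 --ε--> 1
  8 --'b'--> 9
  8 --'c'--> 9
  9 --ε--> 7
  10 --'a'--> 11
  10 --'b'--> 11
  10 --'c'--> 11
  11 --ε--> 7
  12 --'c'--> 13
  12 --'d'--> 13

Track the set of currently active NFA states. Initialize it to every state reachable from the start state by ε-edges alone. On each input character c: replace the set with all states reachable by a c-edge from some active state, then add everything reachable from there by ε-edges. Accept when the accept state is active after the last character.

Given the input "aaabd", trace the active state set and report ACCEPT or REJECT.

Answer: ACCEPT

Derivation:
start: ε-closure({0}) = {0,2,4,6,8,10}
'a' @ 1: {1,3,4,5,7,11,12}
'a' @ 2: {1,3,4,5,12}
'a' @ 3: {1,3,4,5,12}
'b' @ 4: {1,3,4,5,12}
'd' @ 5: {13}  [accepting]
end set {13} — state 13 in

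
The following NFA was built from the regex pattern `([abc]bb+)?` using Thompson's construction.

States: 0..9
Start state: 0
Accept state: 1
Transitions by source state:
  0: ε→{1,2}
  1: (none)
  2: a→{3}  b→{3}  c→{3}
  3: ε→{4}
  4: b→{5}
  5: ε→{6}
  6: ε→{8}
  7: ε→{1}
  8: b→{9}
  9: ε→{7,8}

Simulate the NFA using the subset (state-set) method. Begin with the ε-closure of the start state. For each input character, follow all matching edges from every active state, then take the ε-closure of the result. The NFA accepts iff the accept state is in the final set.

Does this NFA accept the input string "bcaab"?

initial (ε-close {0}): {0,1,2}
'b' @ 1: {3,4}
'c' @ 2: {}  — dead — no transitions
rest 'aab' ignored (set empty)
final: {}; accept 1 not in set

Answer: REJECT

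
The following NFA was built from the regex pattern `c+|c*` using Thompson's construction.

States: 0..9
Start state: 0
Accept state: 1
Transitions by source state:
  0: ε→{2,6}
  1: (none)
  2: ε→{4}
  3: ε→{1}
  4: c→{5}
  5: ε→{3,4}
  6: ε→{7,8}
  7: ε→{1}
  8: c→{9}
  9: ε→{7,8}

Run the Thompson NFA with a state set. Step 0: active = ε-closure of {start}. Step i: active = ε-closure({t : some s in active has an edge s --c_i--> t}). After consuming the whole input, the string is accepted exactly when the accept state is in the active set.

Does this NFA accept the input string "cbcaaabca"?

Answer: REJECT

Steps:
start: ε-closure({0}) = {0,1,2,4,6,7,8}
'c' @ 1: {1,3,4,5,7,8,9}  [accepting]
'b' @ 2: {}  — state set empty
rest 'caaabca' ignored (set empty)
final: {}; accept 1 not in set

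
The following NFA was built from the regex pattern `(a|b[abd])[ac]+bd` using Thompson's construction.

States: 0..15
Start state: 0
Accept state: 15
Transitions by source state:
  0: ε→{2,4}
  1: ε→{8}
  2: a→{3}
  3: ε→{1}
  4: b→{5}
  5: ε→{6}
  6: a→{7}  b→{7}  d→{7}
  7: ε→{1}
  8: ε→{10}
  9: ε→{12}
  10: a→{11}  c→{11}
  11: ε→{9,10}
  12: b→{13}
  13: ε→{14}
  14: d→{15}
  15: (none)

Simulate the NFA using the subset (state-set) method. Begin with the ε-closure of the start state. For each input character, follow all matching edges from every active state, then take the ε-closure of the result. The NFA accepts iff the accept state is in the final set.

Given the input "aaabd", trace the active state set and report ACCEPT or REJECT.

Answer: ACCEPT

Derivation:
start: ε-closure({0}) = {0,2,4}
'a' @ 1: {1,3,8,10}
'a' @ 2: {9,10,11,12}
'a' @ 3: {9,10,11,12}
'b' @ 4: {13,14}
'd' @ 5: {15}  (accept∈set)
final: {15}; accept 15 in set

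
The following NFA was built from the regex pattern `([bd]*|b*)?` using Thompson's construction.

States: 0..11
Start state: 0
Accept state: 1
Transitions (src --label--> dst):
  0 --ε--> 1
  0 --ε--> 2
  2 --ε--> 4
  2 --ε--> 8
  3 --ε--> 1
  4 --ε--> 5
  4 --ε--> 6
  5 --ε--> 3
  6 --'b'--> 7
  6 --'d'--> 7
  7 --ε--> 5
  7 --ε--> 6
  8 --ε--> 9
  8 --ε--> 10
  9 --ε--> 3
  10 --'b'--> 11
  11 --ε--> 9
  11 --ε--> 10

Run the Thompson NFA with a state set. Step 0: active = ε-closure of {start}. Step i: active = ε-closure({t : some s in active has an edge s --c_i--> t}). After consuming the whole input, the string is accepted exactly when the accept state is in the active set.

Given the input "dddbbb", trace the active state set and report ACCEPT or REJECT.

Answer: ACCEPT

Derivation:
S₀ = ε-closure({0}) = {0,1,2,3,4,5,6,8,9,10}
'd' @ 1: {1,3,5,6,7}  (accept∈set)
'd' @ 2: {1,3,5,6,7}  (accept∈set)
'd' @ 3: {1,3,5,6,7}  (accept∈set)
'b' @ 4: {1,3,5,6,7}  (accept∈set)
'b' @ 5: {1,3,5,6,7}  (accept∈set)
'b' @ 6: {1,3,5,6,7}  (accept∈set)
after full input: {1,3,5,6,7}  (accept=1 in)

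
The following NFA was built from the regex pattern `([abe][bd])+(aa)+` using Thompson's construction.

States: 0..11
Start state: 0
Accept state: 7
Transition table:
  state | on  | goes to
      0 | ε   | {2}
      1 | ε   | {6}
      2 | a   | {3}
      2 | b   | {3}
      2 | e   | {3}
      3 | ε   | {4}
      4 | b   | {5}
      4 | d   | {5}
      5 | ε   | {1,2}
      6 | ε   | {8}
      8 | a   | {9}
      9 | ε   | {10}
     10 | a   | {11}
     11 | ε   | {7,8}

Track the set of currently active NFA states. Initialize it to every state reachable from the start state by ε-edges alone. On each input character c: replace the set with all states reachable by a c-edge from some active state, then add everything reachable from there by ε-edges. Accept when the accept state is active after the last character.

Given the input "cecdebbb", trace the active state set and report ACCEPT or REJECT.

S₀ = ε-closure({0}) = {0,2}
'c' @ 1: {}  — state set empty
rest 'ecdebbb' ignored (set empty)
after full input: {}  (accept=7 not in)

Answer: REJECT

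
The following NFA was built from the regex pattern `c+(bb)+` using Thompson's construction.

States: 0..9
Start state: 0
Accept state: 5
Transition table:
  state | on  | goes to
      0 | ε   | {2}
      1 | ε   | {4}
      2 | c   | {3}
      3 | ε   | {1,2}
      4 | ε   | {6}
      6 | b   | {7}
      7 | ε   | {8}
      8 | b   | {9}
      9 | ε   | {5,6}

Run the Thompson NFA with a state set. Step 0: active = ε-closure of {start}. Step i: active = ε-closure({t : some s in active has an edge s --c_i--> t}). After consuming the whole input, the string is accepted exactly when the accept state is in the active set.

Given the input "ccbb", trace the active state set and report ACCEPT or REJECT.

Answer: ACCEPT

Trace:
start: ε-closure({0}) = {0,2}
'c' @ 1: {1,2,3,4,6}
'c' @ 2: {1,2,3,4,6}
'b' @ 3: {7,8}
'b' @ 4: {5,6,9}  ✓accept
final: {5,6,9}; accept 5 in set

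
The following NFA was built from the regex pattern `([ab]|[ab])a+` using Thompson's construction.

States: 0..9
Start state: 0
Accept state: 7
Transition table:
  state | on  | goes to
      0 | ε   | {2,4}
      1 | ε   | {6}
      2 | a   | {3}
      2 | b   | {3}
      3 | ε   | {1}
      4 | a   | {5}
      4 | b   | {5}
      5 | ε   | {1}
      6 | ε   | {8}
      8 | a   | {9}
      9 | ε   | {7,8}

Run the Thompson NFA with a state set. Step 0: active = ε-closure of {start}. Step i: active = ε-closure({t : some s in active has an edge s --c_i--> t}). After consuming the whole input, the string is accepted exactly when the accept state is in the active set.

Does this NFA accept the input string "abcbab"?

Answer: REJECT

Steps:
S₀ = ε-closure({0}) = {0,2,4}
'a' @ 1: {1,3,5,6,8}
'b' @ 2: {}  — dead — no transitions
rest 'cbab' ignored (set empty)
after full input: {}  (accept=7 not in)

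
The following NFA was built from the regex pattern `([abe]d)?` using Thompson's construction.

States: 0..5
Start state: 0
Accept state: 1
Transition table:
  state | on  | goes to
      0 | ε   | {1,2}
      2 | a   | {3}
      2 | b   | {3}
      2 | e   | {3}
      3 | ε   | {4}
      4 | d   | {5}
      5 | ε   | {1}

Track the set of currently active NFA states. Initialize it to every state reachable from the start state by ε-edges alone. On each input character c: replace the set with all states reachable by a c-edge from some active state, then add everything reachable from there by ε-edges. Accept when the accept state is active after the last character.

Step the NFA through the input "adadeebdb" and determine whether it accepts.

start: ε-closure({0}) = {0,1,2}
'a' @ 1: {3,4}
'd' @ 2: {1,5}  (accept∈set)
'a' @ 3: {}  — dead — no transitions
rest 'deebdb' ignored (set empty)
end set {} — state 1 not in

Answer: REJECT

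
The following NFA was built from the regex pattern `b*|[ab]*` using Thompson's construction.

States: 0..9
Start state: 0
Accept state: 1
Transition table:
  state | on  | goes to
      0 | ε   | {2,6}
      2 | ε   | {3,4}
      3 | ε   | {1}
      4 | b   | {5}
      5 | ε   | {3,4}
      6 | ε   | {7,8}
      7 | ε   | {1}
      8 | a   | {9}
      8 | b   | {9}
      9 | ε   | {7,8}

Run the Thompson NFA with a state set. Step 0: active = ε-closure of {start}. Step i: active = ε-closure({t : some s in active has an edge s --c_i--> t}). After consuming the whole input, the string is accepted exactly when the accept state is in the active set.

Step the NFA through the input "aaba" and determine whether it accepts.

start: ε-closure({0}) = {0,1,2,3,4,6,7,8}
'a' @ 1: {1,7,8,9}  (accept∈set)
'a' @ 2: {1,7,8,9}  (accept∈set)
'b' @ 3: {1,7,8,9}  (accept∈set)
'a' @ 4: {1,7,8,9}  (accept∈set)
end set {1,7,8,9} — state 1 in

Answer: ACCEPT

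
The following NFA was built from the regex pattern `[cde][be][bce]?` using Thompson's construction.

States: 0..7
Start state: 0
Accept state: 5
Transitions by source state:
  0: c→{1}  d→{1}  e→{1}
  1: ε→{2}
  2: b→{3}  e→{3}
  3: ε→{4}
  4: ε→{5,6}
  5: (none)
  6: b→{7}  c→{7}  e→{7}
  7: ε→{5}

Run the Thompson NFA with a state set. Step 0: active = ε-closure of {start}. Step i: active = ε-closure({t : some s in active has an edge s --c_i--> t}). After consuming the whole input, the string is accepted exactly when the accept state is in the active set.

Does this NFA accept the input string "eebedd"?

Answer: REJECT

Trace:
S₀ = ε-closure({0}) = {0}
'e' @ 1: {1,2}
'e' @ 2: {3,4,5,6}  ✓accept
'b' @ 3: {5,7}  ✓accept
'e' @ 4: {}  — dead — no transitions
rest 'dd' ignored (set empty)
end set {} — state 5 not in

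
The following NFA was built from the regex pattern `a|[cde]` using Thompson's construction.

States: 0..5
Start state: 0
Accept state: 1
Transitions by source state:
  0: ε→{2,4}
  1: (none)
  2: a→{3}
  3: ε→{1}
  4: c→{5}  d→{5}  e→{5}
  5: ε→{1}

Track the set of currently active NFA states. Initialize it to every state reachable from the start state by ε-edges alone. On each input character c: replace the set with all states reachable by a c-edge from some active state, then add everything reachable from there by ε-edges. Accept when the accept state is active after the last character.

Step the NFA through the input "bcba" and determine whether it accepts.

S₀ = ε-closure({0}) = {0,2,4}
'b' @ 1: {}  — state set empty
rest 'cba' ignored (set empty)
after full input: {}  (accept=1 not in)

Answer: REJECT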